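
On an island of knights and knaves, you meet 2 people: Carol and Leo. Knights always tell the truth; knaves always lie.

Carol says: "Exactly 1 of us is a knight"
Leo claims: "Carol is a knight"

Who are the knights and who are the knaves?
Carol is a knave.
Leo is a knave.

Verification:
- Carol (knave) says "Exactly 1 of us is a knight" - this is FALSE (a lie) because there are 0 knights.
- Leo (knave) says "Carol is a knight" - this is FALSE (a lie) because Carol is a knave.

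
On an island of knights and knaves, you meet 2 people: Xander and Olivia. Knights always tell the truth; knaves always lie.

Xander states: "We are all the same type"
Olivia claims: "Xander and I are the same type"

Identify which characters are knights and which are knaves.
Xander is a knight.
Olivia is a knight.

Verification:
- Xander (knight) says "We are all the same type" - this is TRUE because Xander and Olivia are knights.
- Olivia (knight) says "Xander and I are the same type" - this is TRUE because Olivia is a knight and Xander is a knight.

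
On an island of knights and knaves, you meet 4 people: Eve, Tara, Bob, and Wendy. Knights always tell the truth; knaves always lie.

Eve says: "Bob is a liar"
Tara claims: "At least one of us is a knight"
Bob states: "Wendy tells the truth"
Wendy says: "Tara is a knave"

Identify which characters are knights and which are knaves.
Eve is a knight.
Tara is a knight.
Bob is a knave.
Wendy is a knave.

Verification:
- Eve (knight) says "Bob is a liar" - this is TRUE because Bob is a knave.
- Tara (knight) says "At least one of us is a knight" - this is TRUE because Eve and Tara are knights.
- Bob (knave) says "Wendy tells the truth" - this is FALSE (a lie) because Wendy is a knave.
- Wendy (knave) says "Tara is a knave" - this is FALSE (a lie) because Tara is a knight.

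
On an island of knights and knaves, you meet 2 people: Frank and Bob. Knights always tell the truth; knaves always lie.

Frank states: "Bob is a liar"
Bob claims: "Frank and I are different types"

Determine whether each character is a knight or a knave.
Frank is a knave.
Bob is a knight.

Verification:
- Frank (knave) says "Bob is a liar" - this is FALSE (a lie) because Bob is a knight.
- Bob (knight) says "Frank and I are different types" - this is TRUE because Bob is a knight and Frank is a knave.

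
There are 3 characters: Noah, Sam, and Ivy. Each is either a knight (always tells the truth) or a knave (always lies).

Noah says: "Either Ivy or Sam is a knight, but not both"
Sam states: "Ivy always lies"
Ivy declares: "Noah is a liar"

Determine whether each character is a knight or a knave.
Noah is a knight.
Sam is a knight.
Ivy is a knave.

Verification:
- Noah (knight) says "Either Ivy or Sam is a knight, but not both" - this is TRUE because Ivy is a knave and Sam is a knight.
- Sam (knight) says "Ivy always lies" - this is TRUE because Ivy is a knave.
- Ivy (knave) says "Noah is a liar" - this is FALSE (a lie) because Noah is a knight.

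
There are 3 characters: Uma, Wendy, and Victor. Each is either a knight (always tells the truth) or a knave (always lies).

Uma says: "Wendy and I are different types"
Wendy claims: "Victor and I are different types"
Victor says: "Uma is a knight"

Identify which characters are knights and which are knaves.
Uma is a knave.
Wendy is a knave.
Victor is a knave.

Verification:
- Uma (knave) says "Wendy and I are different types" - this is FALSE (a lie) because Uma is a knave and Wendy is a knave.
- Wendy (knave) says "Victor and I are different types" - this is FALSE (a lie) because Wendy is a knave and Victor is a knave.
- Victor (knave) says "Uma is a knight" - this is FALSE (a lie) because Uma is a knave.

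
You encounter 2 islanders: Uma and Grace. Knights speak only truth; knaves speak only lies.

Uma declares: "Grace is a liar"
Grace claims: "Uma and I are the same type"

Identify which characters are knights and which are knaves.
Uma is a knight.
Grace is a knave.

Verification:
- Uma (knight) says "Grace is a liar" - this is TRUE because Grace is a knave.
- Grace (knave) says "Uma and I are the same type" - this is FALSE (a lie) because Grace is a knave and Uma is a knight.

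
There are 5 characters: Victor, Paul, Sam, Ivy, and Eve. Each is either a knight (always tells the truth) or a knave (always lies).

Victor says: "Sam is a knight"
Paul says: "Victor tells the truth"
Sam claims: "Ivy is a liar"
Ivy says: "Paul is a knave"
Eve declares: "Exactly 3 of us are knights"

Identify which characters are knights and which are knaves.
Victor is a knave.
Paul is a knave.
Sam is a knave.
Ivy is a knight.
Eve is a knave.

Verification:
- Victor (knave) says "Sam is a knight" - this is FALSE (a lie) because Sam is a knave.
- Paul (knave) says "Victor tells the truth" - this is FALSE (a lie) because Victor is a knave.
- Sam (knave) says "Ivy is a liar" - this is FALSE (a lie) because Ivy is a knight.
- Ivy (knight) says "Paul is a knave" - this is TRUE because Paul is a knave.
- Eve (knave) says "Exactly 3 of us are knights" - this is FALSE (a lie) because there are 1 knights.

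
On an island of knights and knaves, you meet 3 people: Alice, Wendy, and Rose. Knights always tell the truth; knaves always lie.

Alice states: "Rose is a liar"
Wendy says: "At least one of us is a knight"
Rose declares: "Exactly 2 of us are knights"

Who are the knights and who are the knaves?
Alice is a knave.
Wendy is a knight.
Rose is a knight.

Verification:
- Alice (knave) says "Rose is a liar" - this is FALSE (a lie) because Rose is a knight.
- Wendy (knight) says "At least one of us is a knight" - this is TRUE because Wendy and Rose are knights.
- Rose (knight) says "Exactly 2 of us are knights" - this is TRUE because there are 2 knights.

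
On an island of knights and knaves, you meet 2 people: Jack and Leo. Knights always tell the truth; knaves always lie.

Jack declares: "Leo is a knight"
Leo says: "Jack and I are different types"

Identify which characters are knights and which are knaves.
Jack is a knave.
Leo is a knave.

Verification:
- Jack (knave) says "Leo is a knight" - this is FALSE (a lie) because Leo is a knave.
- Leo (knave) says "Jack and I are different types" - this is FALSE (a lie) because Leo is a knave and Jack is a knave.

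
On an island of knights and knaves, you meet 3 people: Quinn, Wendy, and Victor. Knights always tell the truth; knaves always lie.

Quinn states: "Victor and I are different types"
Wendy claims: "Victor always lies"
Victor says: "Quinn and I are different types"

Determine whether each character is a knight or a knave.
Quinn is a knave.
Wendy is a knight.
Victor is a knave.

Verification:
- Quinn (knave) says "Victor and I are different types" - this is FALSE (a lie) because Quinn is a knave and Victor is a knave.
- Wendy (knight) says "Victor always lies" - this is TRUE because Victor is a knave.
- Victor (knave) says "Quinn and I are different types" - this is FALSE (a lie) because Victor is a knave and Quinn is a knave.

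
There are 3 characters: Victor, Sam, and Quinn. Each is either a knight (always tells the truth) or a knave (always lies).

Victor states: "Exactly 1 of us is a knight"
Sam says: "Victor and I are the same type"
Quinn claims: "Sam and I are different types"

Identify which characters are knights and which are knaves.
Victor is a knight.
Sam is a knave.
Quinn is a knave.

Verification:
- Victor (knight) says "Exactly 1 of us is a knight" - this is TRUE because there are 1 knights.
- Sam (knave) says "Victor and I are the same type" - this is FALSE (a lie) because Sam is a knave and Victor is a knight.
- Quinn (knave) says "Sam and I are different types" - this is FALSE (a lie) because Quinn is a knave and Sam is a knave.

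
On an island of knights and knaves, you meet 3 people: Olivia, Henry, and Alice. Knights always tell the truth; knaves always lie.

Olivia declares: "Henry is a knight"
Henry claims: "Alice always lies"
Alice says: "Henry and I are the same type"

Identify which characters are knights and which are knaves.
Olivia is a knight.
Henry is a knight.
Alice is a knave.

Verification:
- Olivia (knight) says "Henry is a knight" - this is TRUE because Henry is a knight.
- Henry (knight) says "Alice always lies" - this is TRUE because Alice is a knave.
- Alice (knave) says "Henry and I are the same type" - this is FALSE (a lie) because Alice is a knave and Henry is a knight.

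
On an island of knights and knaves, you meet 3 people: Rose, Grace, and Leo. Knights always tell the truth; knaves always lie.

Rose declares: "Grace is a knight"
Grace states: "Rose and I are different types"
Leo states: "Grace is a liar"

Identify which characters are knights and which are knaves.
Rose is a knave.
Grace is a knave.
Leo is a knight.

Verification:
- Rose (knave) says "Grace is a knight" - this is FALSE (a lie) because Grace is a knave.
- Grace (knave) says "Rose and I are different types" - this is FALSE (a lie) because Grace is a knave and Rose is a knave.
- Leo (knight) says "Grace is a liar" - this is TRUE because Grace is a knave.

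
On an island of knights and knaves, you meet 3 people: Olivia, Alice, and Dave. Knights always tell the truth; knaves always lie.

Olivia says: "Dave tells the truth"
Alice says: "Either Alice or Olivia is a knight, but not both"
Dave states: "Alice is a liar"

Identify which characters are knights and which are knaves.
Olivia is a knave.
Alice is a knight.
Dave is a knave.

Verification:
- Olivia (knave) says "Dave tells the truth" - this is FALSE (a lie) because Dave is a knave.
- Alice (knight) says "Either Alice or Olivia is a knight, but not both" - this is TRUE because Alice is a knight and Olivia is a knave.
- Dave (knave) says "Alice is a liar" - this is FALSE (a lie) because Alice is a knight.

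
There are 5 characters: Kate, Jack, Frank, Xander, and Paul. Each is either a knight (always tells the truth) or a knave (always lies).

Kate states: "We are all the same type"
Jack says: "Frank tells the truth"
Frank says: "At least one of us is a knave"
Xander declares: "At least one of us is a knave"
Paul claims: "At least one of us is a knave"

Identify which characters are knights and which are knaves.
Kate is a knave.
Jack is a knight.
Frank is a knight.
Xander is a knight.
Paul is a knight.

Verification:
- Kate (knave) says "We are all the same type" - this is FALSE (a lie) because Jack, Frank, Xander, and Paul are knights and Kate is a knave.
- Jack (knight) says "Frank tells the truth" - this is TRUE because Frank is a knight.
- Frank (knight) says "At least one of us is a knave" - this is TRUE because Kate is a knave.
- Xander (knight) says "At least one of us is a knave" - this is TRUE because Kate is a knave.
- Paul (knight) says "At least one of us is a knave" - this is TRUE because Kate is a knave.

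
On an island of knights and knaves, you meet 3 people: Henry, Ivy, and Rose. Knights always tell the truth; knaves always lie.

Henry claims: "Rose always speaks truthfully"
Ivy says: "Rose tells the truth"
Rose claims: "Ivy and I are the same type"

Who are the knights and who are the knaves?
Henry is a knight.
Ivy is a knight.
Rose is a knight.

Verification:
- Henry (knight) says "Rose always speaks truthfully" - this is TRUE because Rose is a knight.
- Ivy (knight) says "Rose tells the truth" - this is TRUE because Rose is a knight.
- Rose (knight) says "Ivy and I are the same type" - this is TRUE because Rose is a knight and Ivy is a knight.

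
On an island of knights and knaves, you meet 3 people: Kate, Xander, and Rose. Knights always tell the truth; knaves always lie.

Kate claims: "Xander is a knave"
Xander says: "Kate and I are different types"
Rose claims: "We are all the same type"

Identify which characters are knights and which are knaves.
Kate is a knave.
Xander is a knight.
Rose is a knave.

Verification:
- Kate (knave) says "Xander is a knave" - this is FALSE (a lie) because Xander is a knight.
- Xander (knight) says "Kate and I are different types" - this is TRUE because Xander is a knight and Kate is a knave.
- Rose (knave) says "We are all the same type" - this is FALSE (a lie) because Xander is a knight and Kate and Rose are knaves.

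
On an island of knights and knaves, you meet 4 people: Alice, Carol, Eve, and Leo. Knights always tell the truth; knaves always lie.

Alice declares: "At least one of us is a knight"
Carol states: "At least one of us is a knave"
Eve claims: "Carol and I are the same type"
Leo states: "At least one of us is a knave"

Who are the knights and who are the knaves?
Alice is a knight.
Carol is a knight.
Eve is a knave.
Leo is a knight.

Verification:
- Alice (knight) says "At least one of us is a knight" - this is TRUE because Alice, Carol, and Leo are knights.
- Carol (knight) says "At least one of us is a knave" - this is TRUE because Eve is a knave.
- Eve (knave) says "Carol and I are the same type" - this is FALSE (a lie) because Eve is a knave and Carol is a knight.
- Leo (knight) says "At least one of us is a knave" - this is TRUE because Eve is a knave.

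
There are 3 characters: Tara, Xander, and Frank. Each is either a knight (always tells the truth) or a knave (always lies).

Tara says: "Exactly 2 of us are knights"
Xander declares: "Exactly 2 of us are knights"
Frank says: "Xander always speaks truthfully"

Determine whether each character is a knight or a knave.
Tara is a knave.
Xander is a knave.
Frank is a knave.

Verification:
- Tara (knave) says "Exactly 2 of us are knights" - this is FALSE (a lie) because there are 0 knights.
- Xander (knave) says "Exactly 2 of us are knights" - this is FALSE (a lie) because there are 0 knights.
- Frank (knave) says "Xander always speaks truthfully" - this is FALSE (a lie) because Xander is a knave.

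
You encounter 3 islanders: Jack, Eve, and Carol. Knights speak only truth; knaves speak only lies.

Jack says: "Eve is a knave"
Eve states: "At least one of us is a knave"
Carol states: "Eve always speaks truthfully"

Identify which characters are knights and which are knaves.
Jack is a knave.
Eve is a knight.
Carol is a knight.

Verification:
- Jack (knave) says "Eve is a knave" - this is FALSE (a lie) because Eve is a knight.
- Eve (knight) says "At least one of us is a knave" - this is TRUE because Jack is a knave.
- Carol (knight) says "Eve always speaks truthfully" - this is TRUE because Eve is a knight.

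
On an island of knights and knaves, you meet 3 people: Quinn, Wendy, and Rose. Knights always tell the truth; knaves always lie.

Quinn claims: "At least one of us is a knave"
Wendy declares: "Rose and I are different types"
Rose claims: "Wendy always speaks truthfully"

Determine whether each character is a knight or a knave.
Quinn is a knight.
Wendy is a knave.
Rose is a knave.

Verification:
- Quinn (knight) says "At least one of us is a knave" - this is TRUE because Wendy and Rose are knaves.
- Wendy (knave) says "Rose and I are different types" - this is FALSE (a lie) because Wendy is a knave and Rose is a knave.
- Rose (knave) says "Wendy always speaks truthfully" - this is FALSE (a lie) because Wendy is a knave.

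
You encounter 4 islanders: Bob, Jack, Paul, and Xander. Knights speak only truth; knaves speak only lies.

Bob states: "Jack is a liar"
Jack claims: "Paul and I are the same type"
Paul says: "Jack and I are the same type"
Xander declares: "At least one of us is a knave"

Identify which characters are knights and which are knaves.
Bob is a knave.
Jack is a knight.
Paul is a knight.
Xander is a knight.

Verification:
- Bob (knave) says "Jack is a liar" - this is FALSE (a lie) because Jack is a knight.
- Jack (knight) says "Paul and I are the same type" - this is TRUE because Jack is a knight and Paul is a knight.
- Paul (knight) says "Jack and I are the same type" - this is TRUE because Paul is a knight and Jack is a knight.
- Xander (knight) says "At least one of us is a knave" - this is TRUE because Bob is a knave.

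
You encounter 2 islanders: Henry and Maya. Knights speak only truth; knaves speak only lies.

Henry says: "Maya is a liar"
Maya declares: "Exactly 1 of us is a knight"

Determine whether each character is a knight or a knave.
Henry is a knave.
Maya is a knight.

Verification:
- Henry (knave) says "Maya is a liar" - this is FALSE (a lie) because Maya is a knight.
- Maya (knight) says "Exactly 1 of us is a knight" - this is TRUE because there are 1 knights.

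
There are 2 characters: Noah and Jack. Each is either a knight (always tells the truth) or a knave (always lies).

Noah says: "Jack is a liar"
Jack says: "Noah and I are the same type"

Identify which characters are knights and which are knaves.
Noah is a knight.
Jack is a knave.

Verification:
- Noah (knight) says "Jack is a liar" - this is TRUE because Jack is a knave.
- Jack (knave) says "Noah and I are the same type" - this is FALSE (a lie) because Jack is a knave and Noah is a knight.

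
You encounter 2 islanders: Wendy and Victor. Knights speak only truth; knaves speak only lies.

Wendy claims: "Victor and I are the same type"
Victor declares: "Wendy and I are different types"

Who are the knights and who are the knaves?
Wendy is a knave.
Victor is a knight.

Verification:
- Wendy (knave) says "Victor and I are the same type" - this is FALSE (a lie) because Wendy is a knave and Victor is a knight.
- Victor (knight) says "Wendy and I are different types" - this is TRUE because Victor is a knight and Wendy is a knave.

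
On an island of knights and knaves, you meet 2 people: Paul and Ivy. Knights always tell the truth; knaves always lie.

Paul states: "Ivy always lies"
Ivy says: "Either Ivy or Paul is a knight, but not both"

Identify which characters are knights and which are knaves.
Paul is a knave.
Ivy is a knight.

Verification:
- Paul (knave) says "Ivy always lies" - this is FALSE (a lie) because Ivy is a knight.
- Ivy (knight) says "Either Ivy or Paul is a knight, but not both" - this is TRUE because Ivy is a knight and Paul is a knave.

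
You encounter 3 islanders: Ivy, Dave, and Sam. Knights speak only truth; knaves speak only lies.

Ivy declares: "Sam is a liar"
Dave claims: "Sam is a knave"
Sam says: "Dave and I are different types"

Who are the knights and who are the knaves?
Ivy is a knave.
Dave is a knave.
Sam is a knight.

Verification:
- Ivy (knave) says "Sam is a liar" - this is FALSE (a lie) because Sam is a knight.
- Dave (knave) says "Sam is a knave" - this is FALSE (a lie) because Sam is a knight.
- Sam (knight) says "Dave and I are different types" - this is TRUE because Sam is a knight and Dave is a knave.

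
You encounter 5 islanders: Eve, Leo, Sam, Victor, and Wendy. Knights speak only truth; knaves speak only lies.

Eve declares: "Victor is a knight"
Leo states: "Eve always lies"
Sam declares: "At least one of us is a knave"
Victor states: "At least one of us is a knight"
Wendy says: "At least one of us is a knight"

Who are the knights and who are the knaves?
Eve is a knight.
Leo is a knave.
Sam is a knight.
Victor is a knight.
Wendy is a knight.

Verification:
- Eve (knight) says "Victor is a knight" - this is TRUE because Victor is a knight.
- Leo (knave) says "Eve always lies" - this is FALSE (a lie) because Eve is a knight.
- Sam (knight) says "At least one of us is a knave" - this is TRUE because Leo is a knave.
- Victor (knight) says "At least one of us is a knight" - this is TRUE because Eve, Sam, Victor, and Wendy are knights.
- Wendy (knight) says "At least one of us is a knight" - this is TRUE because Eve, Sam, Victor, and Wendy are knights.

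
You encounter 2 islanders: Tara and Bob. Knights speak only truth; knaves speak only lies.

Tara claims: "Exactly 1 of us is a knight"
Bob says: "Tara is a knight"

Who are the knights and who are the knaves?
Tara is a knave.
Bob is a knave.

Verification:
- Tara (knave) says "Exactly 1 of us is a knight" - this is FALSE (a lie) because there are 0 knights.
- Bob (knave) says "Tara is a knight" - this is FALSE (a lie) because Tara is a knave.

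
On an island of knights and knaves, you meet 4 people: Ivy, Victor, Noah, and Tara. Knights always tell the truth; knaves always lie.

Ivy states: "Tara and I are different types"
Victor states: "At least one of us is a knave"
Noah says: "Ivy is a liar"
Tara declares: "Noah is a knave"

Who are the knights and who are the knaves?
Ivy is a knave.
Victor is a knight.
Noah is a knight.
Tara is a knave.

Verification:
- Ivy (knave) says "Tara and I are different types" - this is FALSE (a lie) because Ivy is a knave and Tara is a knave.
- Victor (knight) says "At least one of us is a knave" - this is TRUE because Ivy and Tara are knaves.
- Noah (knight) says "Ivy is a liar" - this is TRUE because Ivy is a knave.
- Tara (knave) says "Noah is a knave" - this is FALSE (a lie) because Noah is a knight.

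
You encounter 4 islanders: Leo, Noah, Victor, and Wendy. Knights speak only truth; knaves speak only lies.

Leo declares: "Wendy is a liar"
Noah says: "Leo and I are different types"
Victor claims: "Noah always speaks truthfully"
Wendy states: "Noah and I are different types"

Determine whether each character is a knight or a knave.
Leo is a knave.
Noah is a knave.
Victor is a knave.
Wendy is a knight.

Verification:
- Leo (knave) says "Wendy is a liar" - this is FALSE (a lie) because Wendy is a knight.
- Noah (knave) says "Leo and I are different types" - this is FALSE (a lie) because Noah is a knave and Leo is a knave.
- Victor (knave) says "Noah always speaks truthfully" - this is FALSE (a lie) because Noah is a knave.
- Wendy (knight) says "Noah and I are different types" - this is TRUE because Wendy is a knight and Noah is a knave.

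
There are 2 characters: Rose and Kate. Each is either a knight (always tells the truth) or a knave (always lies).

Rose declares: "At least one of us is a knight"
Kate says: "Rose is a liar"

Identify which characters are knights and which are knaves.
Rose is a knight.
Kate is a knave.

Verification:
- Rose (knight) says "At least one of us is a knight" - this is TRUE because Rose is a knight.
- Kate (knave) says "Rose is a liar" - this is FALSE (a lie) because Rose is a knight.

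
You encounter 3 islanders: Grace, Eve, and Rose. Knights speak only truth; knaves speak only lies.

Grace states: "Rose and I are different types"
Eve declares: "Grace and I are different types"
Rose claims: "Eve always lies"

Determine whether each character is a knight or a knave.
Grace is a knave.
Eve is a knight.
Rose is a knave.

Verification:
- Grace (knave) says "Rose and I are different types" - this is FALSE (a lie) because Grace is a knave and Rose is a knave.
- Eve (knight) says "Grace and I are different types" - this is TRUE because Eve is a knight and Grace is a knave.
- Rose (knave) says "Eve always lies" - this is FALSE (a lie) because Eve is a knight.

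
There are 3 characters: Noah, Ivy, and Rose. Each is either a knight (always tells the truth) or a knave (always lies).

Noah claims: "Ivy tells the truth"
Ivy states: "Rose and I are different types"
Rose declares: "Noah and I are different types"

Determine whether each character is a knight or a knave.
Noah is a knave.
Ivy is a knave.
Rose is a knave.

Verification:
- Noah (knave) says "Ivy tells the truth" - this is FALSE (a lie) because Ivy is a knave.
- Ivy (knave) says "Rose and I are different types" - this is FALSE (a lie) because Ivy is a knave and Rose is a knave.
- Rose (knave) says "Noah and I are different types" - this is FALSE (a lie) because Rose is a knave and Noah is a knave.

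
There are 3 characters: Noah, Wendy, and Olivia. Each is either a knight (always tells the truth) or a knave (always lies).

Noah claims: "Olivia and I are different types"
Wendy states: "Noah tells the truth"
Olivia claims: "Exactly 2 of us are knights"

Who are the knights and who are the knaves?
Noah is a knave.
Wendy is a knave.
Olivia is a knave.

Verification:
- Noah (knave) says "Olivia and I are different types" - this is FALSE (a lie) because Noah is a knave and Olivia is a knave.
- Wendy (knave) says "Noah tells the truth" - this is FALSE (a lie) because Noah is a knave.
- Olivia (knave) says "Exactly 2 of us are knights" - this is FALSE (a lie) because there are 0 knights.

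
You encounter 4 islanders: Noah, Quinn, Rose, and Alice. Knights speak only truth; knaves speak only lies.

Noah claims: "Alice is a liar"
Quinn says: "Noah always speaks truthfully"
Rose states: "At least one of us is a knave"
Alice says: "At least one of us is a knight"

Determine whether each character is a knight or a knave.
Noah is a knave.
Quinn is a knave.
Rose is a knight.
Alice is a knight.

Verification:
- Noah (knave) says "Alice is a liar" - this is FALSE (a lie) because Alice is a knight.
- Quinn (knave) says "Noah always speaks truthfully" - this is FALSE (a lie) because Noah is a knave.
- Rose (knight) says "At least one of us is a knave" - this is TRUE because Noah and Quinn are knaves.
- Alice (knight) says "At least one of us is a knight" - this is TRUE because Rose and Alice are knights.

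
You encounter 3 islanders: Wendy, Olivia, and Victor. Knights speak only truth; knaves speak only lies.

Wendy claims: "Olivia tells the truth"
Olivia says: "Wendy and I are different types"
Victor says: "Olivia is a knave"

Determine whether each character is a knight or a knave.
Wendy is a knave.
Olivia is a knave.
Victor is a knight.

Verification:
- Wendy (knave) says "Olivia tells the truth" - this is FALSE (a lie) because Olivia is a knave.
- Olivia (knave) says "Wendy and I are different types" - this is FALSE (a lie) because Olivia is a knave and Wendy is a knave.
- Victor (knight) says "Olivia is a knave" - this is TRUE because Olivia is a knave.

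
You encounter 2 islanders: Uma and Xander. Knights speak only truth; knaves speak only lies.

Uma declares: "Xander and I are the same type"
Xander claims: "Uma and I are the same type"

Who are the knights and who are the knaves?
Uma is a knight.
Xander is a knight.

Verification:
- Uma (knight) says "Xander and I are the same type" - this is TRUE because Uma is a knight and Xander is a knight.
- Xander (knight) says "Uma and I are the same type" - this is TRUE because Xander is a knight and Uma is a knight.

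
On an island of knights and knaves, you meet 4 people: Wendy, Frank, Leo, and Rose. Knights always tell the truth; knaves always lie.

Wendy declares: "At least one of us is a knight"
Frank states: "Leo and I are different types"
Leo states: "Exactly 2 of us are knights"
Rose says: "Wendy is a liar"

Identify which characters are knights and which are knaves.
Wendy is a knight.
Frank is a knave.
Leo is a knave.
Rose is a knave.

Verification:
- Wendy (knight) says "At least one of us is a knight" - this is TRUE because Wendy is a knight.
- Frank (knave) says "Leo and I are different types" - this is FALSE (a lie) because Frank is a knave and Leo is a knave.
- Leo (knave) says "Exactly 2 of us are knights" - this is FALSE (a lie) because there are 1 knights.
- Rose (knave) says "Wendy is a liar" - this is FALSE (a lie) because Wendy is a knight.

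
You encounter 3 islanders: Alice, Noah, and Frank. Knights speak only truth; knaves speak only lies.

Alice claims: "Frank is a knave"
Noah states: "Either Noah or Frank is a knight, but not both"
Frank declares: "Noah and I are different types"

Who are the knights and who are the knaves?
Alice is a knight.
Noah is a knave.
Frank is a knave.

Verification:
- Alice (knight) says "Frank is a knave" - this is TRUE because Frank is a knave.
- Noah (knave) says "Either Noah or Frank is a knight, but not both" - this is FALSE (a lie) because Noah is a knave and Frank is a knave.
- Frank (knave) says "Noah and I are different types" - this is FALSE (a lie) because Frank is a knave and Noah is a knave.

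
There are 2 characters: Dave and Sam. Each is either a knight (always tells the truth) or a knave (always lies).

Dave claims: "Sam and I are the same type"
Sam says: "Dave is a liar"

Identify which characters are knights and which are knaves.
Dave is a knave.
Sam is a knight.

Verification:
- Dave (knave) says "Sam and I are the same type" - this is FALSE (a lie) because Dave is a knave and Sam is a knight.
- Sam (knight) says "Dave is a liar" - this is TRUE because Dave is a knave.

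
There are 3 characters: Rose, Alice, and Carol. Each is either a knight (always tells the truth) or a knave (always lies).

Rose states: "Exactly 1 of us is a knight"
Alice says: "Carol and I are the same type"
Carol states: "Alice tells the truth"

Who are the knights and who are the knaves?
Rose is a knave.
Alice is a knight.
Carol is a knight.

Verification:
- Rose (knave) says "Exactly 1 of us is a knight" - this is FALSE (a lie) because there are 2 knights.
- Alice (knight) says "Carol and I are the same type" - this is TRUE because Alice is a knight and Carol is a knight.
- Carol (knight) says "Alice tells the truth" - this is TRUE because Alice is a knight.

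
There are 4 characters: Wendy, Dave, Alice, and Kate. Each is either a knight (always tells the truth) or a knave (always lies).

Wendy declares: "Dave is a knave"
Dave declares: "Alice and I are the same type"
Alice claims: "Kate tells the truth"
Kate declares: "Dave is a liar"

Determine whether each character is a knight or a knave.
Wendy is a knight.
Dave is a knave.
Alice is a knight.
Kate is a knight.

Verification:
- Wendy (knight) says "Dave is a knave" - this is TRUE because Dave is a knave.
- Dave (knave) says "Alice and I are the same type" - this is FALSE (a lie) because Dave is a knave and Alice is a knight.
- Alice (knight) says "Kate tells the truth" - this is TRUE because Kate is a knight.
- Kate (knight) says "Dave is a liar" - this is TRUE because Dave is a knave.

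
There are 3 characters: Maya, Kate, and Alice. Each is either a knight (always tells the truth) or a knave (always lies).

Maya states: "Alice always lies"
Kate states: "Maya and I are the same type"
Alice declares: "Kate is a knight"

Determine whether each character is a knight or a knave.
Maya is a knight.
Kate is a knave.
Alice is a knave.

Verification:
- Maya (knight) says "Alice always lies" - this is TRUE because Alice is a knave.
- Kate (knave) says "Maya and I are the same type" - this is FALSE (a lie) because Kate is a knave and Maya is a knight.
- Alice (knave) says "Kate is a knight" - this is FALSE (a lie) because Kate is a knave.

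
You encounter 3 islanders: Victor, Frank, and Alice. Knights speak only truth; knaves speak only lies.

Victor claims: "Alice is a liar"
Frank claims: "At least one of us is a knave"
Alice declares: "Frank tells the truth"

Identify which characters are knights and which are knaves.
Victor is a knave.
Frank is a knight.
Alice is a knight.

Verification:
- Victor (knave) says "Alice is a liar" - this is FALSE (a lie) because Alice is a knight.
- Frank (knight) says "At least one of us is a knave" - this is TRUE because Victor is a knave.
- Alice (knight) says "Frank tells the truth" - this is TRUE because Frank is a knight.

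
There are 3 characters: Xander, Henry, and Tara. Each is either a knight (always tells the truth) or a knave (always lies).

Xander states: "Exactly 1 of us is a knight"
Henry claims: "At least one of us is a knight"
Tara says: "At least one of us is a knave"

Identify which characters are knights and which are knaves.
Xander is a knave.
Henry is a knight.
Tara is a knight.

Verification:
- Xander (knave) says "Exactly 1 of us is a knight" - this is FALSE (a lie) because there are 2 knights.
- Henry (knight) says "At least one of us is a knight" - this is TRUE because Henry and Tara are knights.
- Tara (knight) says "At least one of us is a knave" - this is TRUE because Xander is a knave.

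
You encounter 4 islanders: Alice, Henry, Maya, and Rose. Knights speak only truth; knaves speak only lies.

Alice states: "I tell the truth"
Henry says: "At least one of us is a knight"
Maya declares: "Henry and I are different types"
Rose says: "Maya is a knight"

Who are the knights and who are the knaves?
Alice is a knave.
Henry is a knave.
Maya is a knave.
Rose is a knave.

Verification:
- Alice (knave) says "I tell the truth" - this is FALSE (a lie) because Alice is a knave.
- Henry (knave) says "At least one of us is a knight" - this is FALSE (a lie) because no one is a knight.
- Maya (knave) says "Henry and I are different types" - this is FALSE (a lie) because Maya is a knave and Henry is a knave.
- Rose (knave) says "Maya is a knight" - this is FALSE (a lie) because Maya is a knave.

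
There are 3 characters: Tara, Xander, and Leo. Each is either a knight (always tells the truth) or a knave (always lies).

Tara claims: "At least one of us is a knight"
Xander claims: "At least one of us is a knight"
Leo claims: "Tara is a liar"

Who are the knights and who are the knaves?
Tara is a knight.
Xander is a knight.
Leo is a knave.

Verification:
- Tara (knight) says "At least one of us is a knight" - this is TRUE because Tara and Xander are knights.
- Xander (knight) says "At least one of us is a knight" - this is TRUE because Tara and Xander are knights.
- Leo (knave) says "Tara is a liar" - this is FALSE (a lie) because Tara is a knight.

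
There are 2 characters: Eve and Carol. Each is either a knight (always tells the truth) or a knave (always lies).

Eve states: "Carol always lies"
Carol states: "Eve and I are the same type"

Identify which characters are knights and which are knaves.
Eve is a knight.
Carol is a knave.

Verification:
- Eve (knight) says "Carol always lies" - this is TRUE because Carol is a knave.
- Carol (knave) says "Eve and I are the same type" - this is FALSE (a lie) because Carol is a knave and Eve is a knight.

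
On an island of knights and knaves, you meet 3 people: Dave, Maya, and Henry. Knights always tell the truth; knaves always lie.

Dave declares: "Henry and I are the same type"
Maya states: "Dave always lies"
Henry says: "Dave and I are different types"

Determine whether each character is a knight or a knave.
Dave is a knave.
Maya is a knight.
Henry is a knight.

Verification:
- Dave (knave) says "Henry and I are the same type" - this is FALSE (a lie) because Dave is a knave and Henry is a knight.
- Maya (knight) says "Dave always lies" - this is TRUE because Dave is a knave.
- Henry (knight) says "Dave and I are different types" - this is TRUE because Henry is a knight and Dave is a knave.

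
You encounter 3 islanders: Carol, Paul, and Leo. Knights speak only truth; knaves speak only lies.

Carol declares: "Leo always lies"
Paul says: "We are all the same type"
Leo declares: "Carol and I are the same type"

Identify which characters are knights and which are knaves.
Carol is a knight.
Paul is a knave.
Leo is a knave.

Verification:
- Carol (knight) says "Leo always lies" - this is TRUE because Leo is a knave.
- Paul (knave) says "We are all the same type" - this is FALSE (a lie) because Carol is a knight and Paul and Leo are knaves.
- Leo (knave) says "Carol and I are the same type" - this is FALSE (a lie) because Leo is a knave and Carol is a knight.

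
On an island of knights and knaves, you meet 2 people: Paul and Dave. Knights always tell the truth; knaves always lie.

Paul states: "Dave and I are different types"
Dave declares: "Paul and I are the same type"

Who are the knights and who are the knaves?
Paul is a knight.
Dave is a knave.

Verification:
- Paul (knight) says "Dave and I are different types" - this is TRUE because Paul is a knight and Dave is a knave.
- Dave (knave) says "Paul and I are the same type" - this is FALSE (a lie) because Dave is a knave and Paul is a knight.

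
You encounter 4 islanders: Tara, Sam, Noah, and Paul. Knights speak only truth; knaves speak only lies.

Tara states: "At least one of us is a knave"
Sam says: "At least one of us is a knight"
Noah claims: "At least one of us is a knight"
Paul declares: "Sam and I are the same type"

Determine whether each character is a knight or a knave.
Tara is a knight.
Sam is a knight.
Noah is a knight.
Paul is a knave.

Verification:
- Tara (knight) says "At least one of us is a knave" - this is TRUE because Paul is a knave.
- Sam (knight) says "At least one of us is a knight" - this is TRUE because Tara, Sam, and Noah are knights.
- Noah (knight) says "At least one of us is a knight" - this is TRUE because Tara, Sam, and Noah are knights.
- Paul (knave) says "Sam and I are the same type" - this is FALSE (a lie) because Paul is a knave and Sam is a knight.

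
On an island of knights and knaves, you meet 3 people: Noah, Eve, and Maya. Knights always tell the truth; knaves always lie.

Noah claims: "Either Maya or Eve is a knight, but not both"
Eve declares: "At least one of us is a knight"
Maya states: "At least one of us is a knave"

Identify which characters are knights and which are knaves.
Noah is a knave.
Eve is a knight.
Maya is a knight.

Verification:
- Noah (knave) says "Either Maya or Eve is a knight, but not both" - this is FALSE (a lie) because Maya is a knight and Eve is a knight.
- Eve (knight) says "At least one of us is a knight" - this is TRUE because Eve and Maya are knights.
- Maya (knight) says "At least one of us is a knave" - this is TRUE because Noah is a knave.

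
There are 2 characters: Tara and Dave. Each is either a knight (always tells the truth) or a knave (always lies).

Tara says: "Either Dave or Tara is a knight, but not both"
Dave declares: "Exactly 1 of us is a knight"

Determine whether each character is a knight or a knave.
Tara is a knave.
Dave is a knave.

Verification:
- Tara (knave) says "Either Dave or Tara is a knight, but not both" - this is FALSE (a lie) because Dave is a knave and Tara is a knave.
- Dave (knave) says "Exactly 1 of us is a knight" - this is FALSE (a lie) because there are 0 knights.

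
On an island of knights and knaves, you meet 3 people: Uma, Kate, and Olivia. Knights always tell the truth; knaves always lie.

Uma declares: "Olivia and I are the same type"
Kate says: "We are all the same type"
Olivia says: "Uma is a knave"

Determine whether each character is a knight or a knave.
Uma is a knave.
Kate is a knave.
Olivia is a knight.

Verification:
- Uma (knave) says "Olivia and I are the same type" - this is FALSE (a lie) because Uma is a knave and Olivia is a knight.
- Kate (knave) says "We are all the same type" - this is FALSE (a lie) because Olivia is a knight and Uma and Kate are knaves.
- Olivia (knight) says "Uma is a knave" - this is TRUE because Uma is a knave.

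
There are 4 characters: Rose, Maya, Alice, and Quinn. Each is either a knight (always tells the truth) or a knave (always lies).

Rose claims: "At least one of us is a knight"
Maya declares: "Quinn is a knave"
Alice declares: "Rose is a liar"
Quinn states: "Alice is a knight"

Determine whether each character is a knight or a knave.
Rose is a knight.
Maya is a knight.
Alice is a knave.
Quinn is a knave.

Verification:
- Rose (knight) says "At least one of us is a knight" - this is TRUE because Rose and Maya are knights.
- Maya (knight) says "Quinn is a knave" - this is TRUE because Quinn is a knave.
- Alice (knave) says "Rose is a liar" - this is FALSE (a lie) because Rose is a knight.
- Quinn (knave) says "Alice is a knight" - this is FALSE (a lie) because Alice is a knave.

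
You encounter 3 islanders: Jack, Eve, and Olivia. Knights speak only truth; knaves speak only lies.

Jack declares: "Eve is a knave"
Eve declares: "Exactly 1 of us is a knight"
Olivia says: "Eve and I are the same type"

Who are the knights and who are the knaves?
Jack is a knave.
Eve is a knight.
Olivia is a knave.

Verification:
- Jack (knave) says "Eve is a knave" - this is FALSE (a lie) because Eve is a knight.
- Eve (knight) says "Exactly 1 of us is a knight" - this is TRUE because there are 1 knights.
- Olivia (knave) says "Eve and I are the same type" - this is FALSE (a lie) because Olivia is a knave and Eve is a knight.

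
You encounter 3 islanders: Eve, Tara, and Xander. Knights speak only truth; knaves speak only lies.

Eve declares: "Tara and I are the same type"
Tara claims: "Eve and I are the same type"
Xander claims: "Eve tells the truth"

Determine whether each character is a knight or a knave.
Eve is a knight.
Tara is a knight.
Xander is a knight.

Verification:
- Eve (knight) says "Tara and I are the same type" - this is TRUE because Eve is a knight and Tara is a knight.
- Tara (knight) says "Eve and I are the same type" - this is TRUE because Tara is a knight and Eve is a knight.
- Xander (knight) says "Eve tells the truth" - this is TRUE because Eve is a knight.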